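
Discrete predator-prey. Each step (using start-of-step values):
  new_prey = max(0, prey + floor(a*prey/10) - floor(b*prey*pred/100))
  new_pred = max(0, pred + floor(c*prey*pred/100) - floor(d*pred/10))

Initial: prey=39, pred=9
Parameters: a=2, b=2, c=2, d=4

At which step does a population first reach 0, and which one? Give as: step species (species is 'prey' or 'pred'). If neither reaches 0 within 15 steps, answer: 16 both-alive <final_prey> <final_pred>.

Step 1: prey: 39+7-7=39; pred: 9+7-3=13
Step 2: prey: 39+7-10=36; pred: 13+10-5=18
Step 3: prey: 36+7-12=31; pred: 18+12-7=23
Step 4: prey: 31+6-14=23; pred: 23+14-9=28
Step 5: prey: 23+4-12=15; pred: 28+12-11=29
Step 6: prey: 15+3-8=10; pred: 29+8-11=26
Step 7: prey: 10+2-5=7; pred: 26+5-10=21
Step 8: prey: 7+1-2=6; pred: 21+2-8=15
Step 9: prey: 6+1-1=6; pred: 15+1-6=10
Step 10: prey: 6+1-1=6; pred: 10+1-4=7
Step 11: prey: 6+1-0=7; pred: 7+0-2=5
Step 12: prey: 7+1-0=8; pred: 5+0-2=3
Step 13: prey: 8+1-0=9; pred: 3+0-1=2
Step 14: prey: 9+1-0=10; pred: 2+0-0=2
Step 15: prey: 10+2-0=12; pred: 2+0-0=2
No extinction within 15 steps

Answer: 16 both-alive 12 2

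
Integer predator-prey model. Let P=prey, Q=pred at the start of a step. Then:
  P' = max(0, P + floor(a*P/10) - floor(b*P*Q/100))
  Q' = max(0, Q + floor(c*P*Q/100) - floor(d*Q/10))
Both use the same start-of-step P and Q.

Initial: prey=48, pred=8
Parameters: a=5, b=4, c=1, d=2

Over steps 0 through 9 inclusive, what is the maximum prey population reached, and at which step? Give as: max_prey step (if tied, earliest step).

Step 1: prey: 48+24-15=57; pred: 8+3-1=10
Step 2: prey: 57+28-22=63; pred: 10+5-2=13
Step 3: prey: 63+31-32=62; pred: 13+8-2=19
Step 4: prey: 62+31-47=46; pred: 19+11-3=27
Step 5: prey: 46+23-49=20; pred: 27+12-5=34
Step 6: prey: 20+10-27=3; pred: 34+6-6=34
Step 7: prey: 3+1-4=0; pred: 34+1-6=29
Step 8: prey: 0+0-0=0; pred: 29+0-5=24
Step 9: prey: 0+0-0=0; pred: 24+0-4=20
Max prey = 63 at step 2

Answer: 63 2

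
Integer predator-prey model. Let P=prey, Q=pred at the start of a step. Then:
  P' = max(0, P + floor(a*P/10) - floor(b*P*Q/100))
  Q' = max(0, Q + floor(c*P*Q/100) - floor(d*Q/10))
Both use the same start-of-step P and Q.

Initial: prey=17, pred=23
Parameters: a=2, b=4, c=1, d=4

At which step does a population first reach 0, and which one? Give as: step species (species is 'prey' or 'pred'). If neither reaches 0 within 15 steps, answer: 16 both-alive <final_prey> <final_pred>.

Step 1: prey: 17+3-15=5; pred: 23+3-9=17
Step 2: prey: 5+1-3=3; pred: 17+0-6=11
Step 3: prey: 3+0-1=2; pred: 11+0-4=7
Step 4: prey: 2+0-0=2; pred: 7+0-2=5
Step 5: prey: 2+0-0=2; pred: 5+0-2=3
Step 6: prey: 2+0-0=2; pred: 3+0-1=2
Step 7: prey: 2+0-0=2; pred: 2+0-0=2
Steps 8-15: state stable at prey=2, pred=2 (no change)
No extinction within 15 steps

Answer: 16 both-alive 2 2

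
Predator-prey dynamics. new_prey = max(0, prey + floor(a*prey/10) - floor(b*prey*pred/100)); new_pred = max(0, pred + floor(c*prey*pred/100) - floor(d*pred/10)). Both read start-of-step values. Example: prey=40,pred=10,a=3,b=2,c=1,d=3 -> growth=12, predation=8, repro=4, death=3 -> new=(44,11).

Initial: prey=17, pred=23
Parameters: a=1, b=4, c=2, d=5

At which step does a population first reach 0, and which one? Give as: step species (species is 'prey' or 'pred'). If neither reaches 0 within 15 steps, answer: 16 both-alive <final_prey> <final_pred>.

Step 1: prey: 17+1-15=3; pred: 23+7-11=19
Step 2: prey: 3+0-2=1; pred: 19+1-9=11
Step 3: prey: 1+0-0=1; pred: 11+0-5=6
Step 4: prey: 1+0-0=1; pred: 6+0-3=3
Step 5: prey: 1+0-0=1; pred: 3+0-1=2
Step 6: prey: 1+0-0=1; pred: 2+0-1=1
Step 7: prey: 1+0-0=1; pred: 1+0-0=1
Steps 8-15: state stable at prey=1, pred=1 (no change)
No extinction within 15 steps

Answer: 16 both-alive 1 1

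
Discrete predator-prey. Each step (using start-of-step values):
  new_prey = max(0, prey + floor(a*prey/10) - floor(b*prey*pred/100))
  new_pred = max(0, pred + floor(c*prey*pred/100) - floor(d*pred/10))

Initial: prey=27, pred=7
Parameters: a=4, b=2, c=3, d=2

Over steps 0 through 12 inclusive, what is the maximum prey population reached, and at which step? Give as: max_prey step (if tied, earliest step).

Answer: 40 2

Derivation:
Step 1: prey: 27+10-3=34; pred: 7+5-1=11
Step 2: prey: 34+13-7=40; pred: 11+11-2=20
Step 3: prey: 40+16-16=40; pred: 20+24-4=40
Step 4: prey: 40+16-32=24; pred: 40+48-8=80
Step 5: prey: 24+9-38=0; pred: 80+57-16=121
Step 6: prey: 0+0-0=0; pred: 121+0-24=97
Step 7: prey: 0+0-0=0; pred: 97+0-19=78
Step 8: prey: 0+0-0=0; pred: 78+0-15=63
Step 9: prey: 0+0-0=0; pred: 63+0-12=51
Step 10: prey: 0+0-0=0; pred: 51+0-10=41
Step 11: prey: 0+0-0=0; pred: 41+0-8=33
Step 12: prey: 0+0-0=0; pred: 33+0-6=27
Max prey = 40 at step 2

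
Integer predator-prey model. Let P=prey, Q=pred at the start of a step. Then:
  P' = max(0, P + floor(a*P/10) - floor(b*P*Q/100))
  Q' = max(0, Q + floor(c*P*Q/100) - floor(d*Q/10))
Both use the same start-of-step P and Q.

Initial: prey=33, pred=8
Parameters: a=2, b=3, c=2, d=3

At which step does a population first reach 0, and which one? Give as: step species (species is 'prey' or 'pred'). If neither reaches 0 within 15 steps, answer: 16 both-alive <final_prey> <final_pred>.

Answer: 16 both-alive 3 3

Derivation:
Step 1: prey: 33+6-7=32; pred: 8+5-2=11
Step 2: prey: 32+6-10=28; pred: 11+7-3=15
Step 3: prey: 28+5-12=21; pred: 15+8-4=19
Step 4: prey: 21+4-11=14; pred: 19+7-5=21
Step 5: prey: 14+2-8=8; pred: 21+5-6=20
Step 6: prey: 8+1-4=5; pred: 20+3-6=17
Step 7: prey: 5+1-2=4; pred: 17+1-5=13
Step 8: prey: 4+0-1=3; pred: 13+1-3=11
Step 9: prey: 3+0-0=3; pred: 11+0-3=8
Step 10: prey: 3+0-0=3; pred: 8+0-2=6
Step 11: prey: 3+0-0=3; pred: 6+0-1=5
Step 12: prey: 3+0-0=3; pred: 5+0-1=4
Step 13: prey: 3+0-0=3; pred: 4+0-1=3
Step 14: prey: 3+0-0=3; pred: 3+0-0=3
Steps 15-15: state stable at prey=3, pred=3 (no change)
No extinction within 15 steps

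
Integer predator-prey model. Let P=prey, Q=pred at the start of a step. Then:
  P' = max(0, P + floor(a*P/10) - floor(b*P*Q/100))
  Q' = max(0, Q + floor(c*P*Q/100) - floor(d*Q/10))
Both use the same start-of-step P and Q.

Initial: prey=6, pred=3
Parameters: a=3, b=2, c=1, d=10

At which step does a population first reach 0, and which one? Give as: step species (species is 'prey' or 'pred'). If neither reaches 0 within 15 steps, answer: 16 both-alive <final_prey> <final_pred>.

Answer: 1 pred

Derivation:
Step 1: prey: 6+1-0=7; pred: 3+0-3=0
First extinction: pred at step 1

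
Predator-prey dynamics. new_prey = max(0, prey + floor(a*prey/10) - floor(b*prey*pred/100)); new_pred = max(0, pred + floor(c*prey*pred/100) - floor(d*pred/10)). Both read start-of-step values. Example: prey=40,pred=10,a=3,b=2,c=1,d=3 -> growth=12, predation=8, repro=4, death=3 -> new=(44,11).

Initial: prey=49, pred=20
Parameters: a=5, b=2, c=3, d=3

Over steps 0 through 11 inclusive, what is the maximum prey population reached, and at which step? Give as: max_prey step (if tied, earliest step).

Step 1: prey: 49+24-19=54; pred: 20+29-6=43
Step 2: prey: 54+27-46=35; pred: 43+69-12=100
Step 3: prey: 35+17-70=0; pred: 100+105-30=175
Step 4: prey: 0+0-0=0; pred: 175+0-52=123
Step 5: prey: 0+0-0=0; pred: 123+0-36=87
Step 6: prey: 0+0-0=0; pred: 87+0-26=61
Step 7: prey: 0+0-0=0; pred: 61+0-18=43
Step 8: prey: 0+0-0=0; pred: 43+0-12=31
Step 9: prey: 0+0-0=0; pred: 31+0-9=22
Step 10: prey: 0+0-0=0; pred: 22+0-6=16
Step 11: prey: 0+0-0=0; pred: 16+0-4=12
Max prey = 54 at step 1

Answer: 54 1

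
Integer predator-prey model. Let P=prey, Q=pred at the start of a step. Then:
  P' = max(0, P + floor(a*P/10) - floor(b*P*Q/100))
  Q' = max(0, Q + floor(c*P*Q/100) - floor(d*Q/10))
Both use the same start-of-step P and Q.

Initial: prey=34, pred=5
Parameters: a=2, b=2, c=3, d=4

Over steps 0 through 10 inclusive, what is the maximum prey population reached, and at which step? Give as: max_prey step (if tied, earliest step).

Answer: 39 2

Derivation:
Step 1: prey: 34+6-3=37; pred: 5+5-2=8
Step 2: prey: 37+7-5=39; pred: 8+8-3=13
Step 3: prey: 39+7-10=36; pred: 13+15-5=23
Step 4: prey: 36+7-16=27; pred: 23+24-9=38
Step 5: prey: 27+5-20=12; pred: 38+30-15=53
Step 6: prey: 12+2-12=2; pred: 53+19-21=51
Step 7: prey: 2+0-2=0; pred: 51+3-20=34
Step 8: prey: 0+0-0=0; pred: 34+0-13=21
Step 9: prey: 0+0-0=0; pred: 21+0-8=13
Step 10: prey: 0+0-0=0; pred: 13+0-5=8
Max prey = 39 at step 2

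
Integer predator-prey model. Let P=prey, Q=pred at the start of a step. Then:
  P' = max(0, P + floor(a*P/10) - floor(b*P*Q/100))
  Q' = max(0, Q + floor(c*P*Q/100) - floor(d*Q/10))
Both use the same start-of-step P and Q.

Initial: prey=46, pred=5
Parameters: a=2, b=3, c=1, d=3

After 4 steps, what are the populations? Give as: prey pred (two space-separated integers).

Answer: 48 10

Derivation:
Step 1: prey: 46+9-6=49; pred: 5+2-1=6
Step 2: prey: 49+9-8=50; pred: 6+2-1=7
Step 3: prey: 50+10-10=50; pred: 7+3-2=8
Step 4: prey: 50+10-12=48; pred: 8+4-2=10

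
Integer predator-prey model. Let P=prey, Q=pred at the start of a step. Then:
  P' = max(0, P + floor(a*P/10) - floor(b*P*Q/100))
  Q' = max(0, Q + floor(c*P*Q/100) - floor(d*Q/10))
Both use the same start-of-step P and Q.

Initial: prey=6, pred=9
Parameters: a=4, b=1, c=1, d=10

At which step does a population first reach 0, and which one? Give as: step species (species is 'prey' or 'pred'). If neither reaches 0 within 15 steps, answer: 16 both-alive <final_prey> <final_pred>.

Answer: 1 pred

Derivation:
Step 1: prey: 6+2-0=8; pred: 9+0-9=0
First extinction: pred at step 1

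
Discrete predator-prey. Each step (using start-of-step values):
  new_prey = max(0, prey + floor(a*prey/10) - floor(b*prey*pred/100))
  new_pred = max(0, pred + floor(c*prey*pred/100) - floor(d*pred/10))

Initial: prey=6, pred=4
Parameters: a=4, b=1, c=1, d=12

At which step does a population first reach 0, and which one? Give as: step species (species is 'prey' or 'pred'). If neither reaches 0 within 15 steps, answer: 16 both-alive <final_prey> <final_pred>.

Answer: 1 pred

Derivation:
Step 1: prey: 6+2-0=8; pred: 4+0-4=0
First extinction: pred at step 1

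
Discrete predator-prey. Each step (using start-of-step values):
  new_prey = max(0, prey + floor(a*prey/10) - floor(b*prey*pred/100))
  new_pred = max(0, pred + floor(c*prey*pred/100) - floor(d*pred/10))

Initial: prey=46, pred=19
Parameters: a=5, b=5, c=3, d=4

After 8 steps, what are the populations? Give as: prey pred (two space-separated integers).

Step 1: prey: 46+23-43=26; pred: 19+26-7=38
Step 2: prey: 26+13-49=0; pred: 38+29-15=52
Step 3: prey: 0+0-0=0; pred: 52+0-20=32
Step 4: prey: 0+0-0=0; pred: 32+0-12=20
Step 5: prey: 0+0-0=0; pred: 20+0-8=12
Step 6: prey: 0+0-0=0; pred: 12+0-4=8
Step 7: prey: 0+0-0=0; pred: 8+0-3=5
Step 8: prey: 0+0-0=0; pred: 5+0-2=3

Answer: 0 3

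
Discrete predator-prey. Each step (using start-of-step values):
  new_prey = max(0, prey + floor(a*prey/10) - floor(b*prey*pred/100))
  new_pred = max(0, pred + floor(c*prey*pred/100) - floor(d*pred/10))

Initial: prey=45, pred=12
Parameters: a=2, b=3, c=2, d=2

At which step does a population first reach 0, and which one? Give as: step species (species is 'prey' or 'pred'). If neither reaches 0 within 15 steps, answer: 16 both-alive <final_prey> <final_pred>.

Answer: 4 prey

Derivation:
Step 1: prey: 45+9-16=38; pred: 12+10-2=20
Step 2: prey: 38+7-22=23; pred: 20+15-4=31
Step 3: prey: 23+4-21=6; pred: 31+14-6=39
Step 4: prey: 6+1-7=0; pred: 39+4-7=36
First extinction: prey at step 4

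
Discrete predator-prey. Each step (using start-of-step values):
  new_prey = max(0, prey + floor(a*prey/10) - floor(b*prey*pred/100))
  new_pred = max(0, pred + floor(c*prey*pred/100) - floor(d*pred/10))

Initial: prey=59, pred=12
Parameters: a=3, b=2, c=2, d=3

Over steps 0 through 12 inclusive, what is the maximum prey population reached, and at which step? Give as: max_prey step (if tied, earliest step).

Step 1: prey: 59+17-14=62; pred: 12+14-3=23
Step 2: prey: 62+18-28=52; pred: 23+28-6=45
Step 3: prey: 52+15-46=21; pred: 45+46-13=78
Step 4: prey: 21+6-32=0; pred: 78+32-23=87
Step 5: prey: 0+0-0=0; pred: 87+0-26=61
Step 6: prey: 0+0-0=0; pred: 61+0-18=43
Step 7: prey: 0+0-0=0; pred: 43+0-12=31
Step 8: prey: 0+0-0=0; pred: 31+0-9=22
Step 9: prey: 0+0-0=0; pred: 22+0-6=16
Step 10: prey: 0+0-0=0; pred: 16+0-4=12
Step 11: prey: 0+0-0=0; pred: 12+0-3=9
Step 12: prey: 0+0-0=0; pred: 9+0-2=7
Max prey = 62 at step 1

Answer: 62 1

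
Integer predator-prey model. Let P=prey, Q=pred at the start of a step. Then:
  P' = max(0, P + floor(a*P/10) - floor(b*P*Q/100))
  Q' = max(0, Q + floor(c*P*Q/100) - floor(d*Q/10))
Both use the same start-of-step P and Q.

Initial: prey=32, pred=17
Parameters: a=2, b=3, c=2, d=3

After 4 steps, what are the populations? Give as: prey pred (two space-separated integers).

Step 1: prey: 32+6-16=22; pred: 17+10-5=22
Step 2: prey: 22+4-14=12; pred: 22+9-6=25
Step 3: prey: 12+2-9=5; pred: 25+6-7=24
Step 4: prey: 5+1-3=3; pred: 24+2-7=19

Answer: 3 19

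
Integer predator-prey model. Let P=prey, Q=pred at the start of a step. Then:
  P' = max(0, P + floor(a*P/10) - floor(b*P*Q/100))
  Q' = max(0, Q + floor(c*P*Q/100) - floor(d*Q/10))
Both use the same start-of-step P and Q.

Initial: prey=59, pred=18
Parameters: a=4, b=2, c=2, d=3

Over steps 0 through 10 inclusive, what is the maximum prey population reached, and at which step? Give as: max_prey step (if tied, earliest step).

Answer: 61 1

Derivation:
Step 1: prey: 59+23-21=61; pred: 18+21-5=34
Step 2: prey: 61+24-41=44; pred: 34+41-10=65
Step 3: prey: 44+17-57=4; pred: 65+57-19=103
Step 4: prey: 4+1-8=0; pred: 103+8-30=81
Step 5: prey: 0+0-0=0; pred: 81+0-24=57
Step 6: prey: 0+0-0=0; pred: 57+0-17=40
Step 7: prey: 0+0-0=0; pred: 40+0-12=28
Step 8: prey: 0+0-0=0; pred: 28+0-8=20
Step 9: prey: 0+0-0=0; pred: 20+0-6=14
Step 10: prey: 0+0-0=0; pred: 14+0-4=10
Max prey = 61 at step 1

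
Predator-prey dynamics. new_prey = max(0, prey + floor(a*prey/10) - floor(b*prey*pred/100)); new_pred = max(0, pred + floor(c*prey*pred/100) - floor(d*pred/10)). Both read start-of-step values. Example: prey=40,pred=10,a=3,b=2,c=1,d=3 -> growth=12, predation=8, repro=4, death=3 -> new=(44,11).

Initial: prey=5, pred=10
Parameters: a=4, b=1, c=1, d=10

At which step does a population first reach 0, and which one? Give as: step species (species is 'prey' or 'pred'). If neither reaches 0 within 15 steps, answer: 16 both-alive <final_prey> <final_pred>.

Answer: 1 pred

Derivation:
Step 1: prey: 5+2-0=7; pred: 10+0-10=0
First extinction: pred at step 1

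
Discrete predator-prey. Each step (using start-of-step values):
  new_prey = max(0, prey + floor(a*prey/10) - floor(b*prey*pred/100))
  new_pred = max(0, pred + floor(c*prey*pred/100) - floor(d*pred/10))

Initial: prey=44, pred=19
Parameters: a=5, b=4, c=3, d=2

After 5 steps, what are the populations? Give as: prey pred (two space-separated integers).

Step 1: prey: 44+22-33=33; pred: 19+25-3=41
Step 2: prey: 33+16-54=0; pred: 41+40-8=73
Step 3: prey: 0+0-0=0; pred: 73+0-14=59
Step 4: prey: 0+0-0=0; pred: 59+0-11=48
Step 5: prey: 0+0-0=0; pred: 48+0-9=39

Answer: 0 39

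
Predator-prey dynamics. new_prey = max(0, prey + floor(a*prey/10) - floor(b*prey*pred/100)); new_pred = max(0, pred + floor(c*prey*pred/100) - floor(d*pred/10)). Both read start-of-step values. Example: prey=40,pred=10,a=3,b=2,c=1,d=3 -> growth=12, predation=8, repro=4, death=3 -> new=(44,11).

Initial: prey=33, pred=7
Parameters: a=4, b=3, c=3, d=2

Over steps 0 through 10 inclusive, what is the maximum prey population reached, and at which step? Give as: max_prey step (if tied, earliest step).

Step 1: prey: 33+13-6=40; pred: 7+6-1=12
Step 2: prey: 40+16-14=42; pred: 12+14-2=24
Step 3: prey: 42+16-30=28; pred: 24+30-4=50
Step 4: prey: 28+11-42=0; pred: 50+42-10=82
Step 5: prey: 0+0-0=0; pred: 82+0-16=66
Step 6: prey: 0+0-0=0; pred: 66+0-13=53
Step 7: prey: 0+0-0=0; pred: 53+0-10=43
Step 8: prey: 0+0-0=0; pred: 43+0-8=35
Step 9: prey: 0+0-0=0; pred: 35+0-7=28
Step 10: prey: 0+0-0=0; pred: 28+0-5=23
Max prey = 42 at step 2

Answer: 42 2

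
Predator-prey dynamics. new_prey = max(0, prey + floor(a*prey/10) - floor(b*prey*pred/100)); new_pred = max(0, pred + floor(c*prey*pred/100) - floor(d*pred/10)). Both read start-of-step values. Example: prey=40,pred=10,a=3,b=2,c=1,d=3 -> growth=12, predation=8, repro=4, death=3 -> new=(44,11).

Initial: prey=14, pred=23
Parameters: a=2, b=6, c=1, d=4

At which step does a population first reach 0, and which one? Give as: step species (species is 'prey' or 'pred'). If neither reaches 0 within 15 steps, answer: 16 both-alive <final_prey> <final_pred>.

Answer: 1 prey

Derivation:
Step 1: prey: 14+2-19=0; pred: 23+3-9=17
First extinction: prey at step 1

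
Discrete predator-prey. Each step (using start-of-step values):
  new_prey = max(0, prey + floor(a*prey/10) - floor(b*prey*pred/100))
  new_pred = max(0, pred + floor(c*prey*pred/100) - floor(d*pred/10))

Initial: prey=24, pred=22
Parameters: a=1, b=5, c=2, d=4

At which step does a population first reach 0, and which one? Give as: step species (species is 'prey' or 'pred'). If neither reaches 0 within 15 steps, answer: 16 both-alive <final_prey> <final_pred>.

Step 1: prey: 24+2-26=0; pred: 22+10-8=24
First extinction: prey at step 1

Answer: 1 prey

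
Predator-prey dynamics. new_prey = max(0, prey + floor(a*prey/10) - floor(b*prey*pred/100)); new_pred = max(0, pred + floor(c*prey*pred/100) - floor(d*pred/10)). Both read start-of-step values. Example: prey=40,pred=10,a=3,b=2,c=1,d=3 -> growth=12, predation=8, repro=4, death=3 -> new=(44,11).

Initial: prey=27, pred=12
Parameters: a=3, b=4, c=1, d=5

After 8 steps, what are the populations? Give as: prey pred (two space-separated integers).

Step 1: prey: 27+8-12=23; pred: 12+3-6=9
Step 2: prey: 23+6-8=21; pred: 9+2-4=7
Step 3: prey: 21+6-5=22; pred: 7+1-3=5
Step 4: prey: 22+6-4=24; pred: 5+1-2=4
Step 5: prey: 24+7-3=28; pred: 4+0-2=2
Step 6: prey: 28+8-2=34; pred: 2+0-1=1
Step 7: prey: 34+10-1=43; pred: 1+0-0=1
Step 8: prey: 43+12-1=54; pred: 1+0-0=1

Answer: 54 1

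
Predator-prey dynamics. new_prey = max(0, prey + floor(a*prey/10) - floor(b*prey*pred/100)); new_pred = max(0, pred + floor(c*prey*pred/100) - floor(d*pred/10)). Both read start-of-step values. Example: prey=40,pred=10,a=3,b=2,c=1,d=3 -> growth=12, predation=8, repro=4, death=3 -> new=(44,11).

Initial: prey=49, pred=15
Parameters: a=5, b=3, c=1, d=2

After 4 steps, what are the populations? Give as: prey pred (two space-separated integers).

Answer: 20 35

Derivation:
Step 1: prey: 49+24-22=51; pred: 15+7-3=19
Step 2: prey: 51+25-29=47; pred: 19+9-3=25
Step 3: prey: 47+23-35=35; pred: 25+11-5=31
Step 4: prey: 35+17-32=20; pred: 31+10-6=35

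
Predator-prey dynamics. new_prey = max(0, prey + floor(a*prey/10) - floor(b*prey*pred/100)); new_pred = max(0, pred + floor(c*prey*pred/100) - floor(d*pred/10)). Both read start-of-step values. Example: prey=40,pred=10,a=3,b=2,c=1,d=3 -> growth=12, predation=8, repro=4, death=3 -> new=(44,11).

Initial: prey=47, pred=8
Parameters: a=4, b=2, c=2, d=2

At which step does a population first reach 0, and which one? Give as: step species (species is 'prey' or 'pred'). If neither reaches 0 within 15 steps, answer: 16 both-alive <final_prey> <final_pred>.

Answer: 5 prey

Derivation:
Step 1: prey: 47+18-7=58; pred: 8+7-1=14
Step 2: prey: 58+23-16=65; pred: 14+16-2=28
Step 3: prey: 65+26-36=55; pred: 28+36-5=59
Step 4: prey: 55+22-64=13; pred: 59+64-11=112
Step 5: prey: 13+5-29=0; pred: 112+29-22=119
First extinction: prey at step 5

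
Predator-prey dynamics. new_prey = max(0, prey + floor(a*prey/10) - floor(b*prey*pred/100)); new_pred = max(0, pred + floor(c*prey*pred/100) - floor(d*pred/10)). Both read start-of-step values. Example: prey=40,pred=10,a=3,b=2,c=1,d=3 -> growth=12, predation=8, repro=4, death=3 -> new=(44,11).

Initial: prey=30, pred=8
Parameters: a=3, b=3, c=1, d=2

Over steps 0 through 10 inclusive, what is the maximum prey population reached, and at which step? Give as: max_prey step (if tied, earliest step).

Step 1: prey: 30+9-7=32; pred: 8+2-1=9
Step 2: prey: 32+9-8=33; pred: 9+2-1=10
Step 3: prey: 33+9-9=33; pred: 10+3-2=11
Step 4: prey: 33+9-10=32; pred: 11+3-2=12
Step 5: prey: 32+9-11=30; pred: 12+3-2=13
Step 6: prey: 30+9-11=28; pred: 13+3-2=14
Step 7: prey: 28+8-11=25; pred: 14+3-2=15
Step 8: prey: 25+7-11=21; pred: 15+3-3=15
Step 9: prey: 21+6-9=18; pred: 15+3-3=15
Step 10: prey: 18+5-8=15; pred: 15+2-3=14
Max prey = 33 at step 2

Answer: 33 2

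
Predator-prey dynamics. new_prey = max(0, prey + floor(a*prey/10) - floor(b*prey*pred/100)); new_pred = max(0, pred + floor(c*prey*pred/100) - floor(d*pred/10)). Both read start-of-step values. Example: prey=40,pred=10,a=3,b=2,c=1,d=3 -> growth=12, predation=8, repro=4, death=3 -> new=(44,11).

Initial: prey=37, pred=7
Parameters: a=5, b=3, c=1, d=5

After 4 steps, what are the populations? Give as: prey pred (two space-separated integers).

Answer: 115 8

Derivation:
Step 1: prey: 37+18-7=48; pred: 7+2-3=6
Step 2: prey: 48+24-8=64; pred: 6+2-3=5
Step 3: prey: 64+32-9=87; pred: 5+3-2=6
Step 4: prey: 87+43-15=115; pred: 6+5-3=8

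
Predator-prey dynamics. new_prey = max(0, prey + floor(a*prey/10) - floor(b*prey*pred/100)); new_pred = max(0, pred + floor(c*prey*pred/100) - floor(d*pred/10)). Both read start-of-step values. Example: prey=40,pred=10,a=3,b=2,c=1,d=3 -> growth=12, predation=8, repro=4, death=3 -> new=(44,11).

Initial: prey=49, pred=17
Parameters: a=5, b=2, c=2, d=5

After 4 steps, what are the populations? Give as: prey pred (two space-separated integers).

Answer: 6 86

Derivation:
Step 1: prey: 49+24-16=57; pred: 17+16-8=25
Step 2: prey: 57+28-28=57; pred: 25+28-12=41
Step 3: prey: 57+28-46=39; pred: 41+46-20=67
Step 4: prey: 39+19-52=6; pred: 67+52-33=86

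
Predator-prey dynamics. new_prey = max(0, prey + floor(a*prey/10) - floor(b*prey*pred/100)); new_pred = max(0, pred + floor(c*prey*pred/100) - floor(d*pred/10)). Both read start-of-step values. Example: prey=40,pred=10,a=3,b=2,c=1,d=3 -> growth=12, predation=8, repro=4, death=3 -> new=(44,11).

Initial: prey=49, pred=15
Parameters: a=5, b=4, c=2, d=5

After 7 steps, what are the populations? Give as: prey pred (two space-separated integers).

Step 1: prey: 49+24-29=44; pred: 15+14-7=22
Step 2: prey: 44+22-38=28; pred: 22+19-11=30
Step 3: prey: 28+14-33=9; pred: 30+16-15=31
Step 4: prey: 9+4-11=2; pred: 31+5-15=21
Step 5: prey: 2+1-1=2; pred: 21+0-10=11
Step 6: prey: 2+1-0=3; pred: 11+0-5=6
Step 7: prey: 3+1-0=4; pred: 6+0-3=3

Answer: 4 3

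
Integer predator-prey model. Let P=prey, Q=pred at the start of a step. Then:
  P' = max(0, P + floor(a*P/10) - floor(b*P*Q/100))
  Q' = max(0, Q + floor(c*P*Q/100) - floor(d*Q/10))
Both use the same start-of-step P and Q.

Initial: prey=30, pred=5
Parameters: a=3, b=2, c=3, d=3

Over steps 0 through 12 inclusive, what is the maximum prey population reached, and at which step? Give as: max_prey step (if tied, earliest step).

Step 1: prey: 30+9-3=36; pred: 5+4-1=8
Step 2: prey: 36+10-5=41; pred: 8+8-2=14
Step 3: prey: 41+12-11=42; pred: 14+17-4=27
Step 4: prey: 42+12-22=32; pred: 27+34-8=53
Step 5: prey: 32+9-33=8; pred: 53+50-15=88
Step 6: prey: 8+2-14=0; pred: 88+21-26=83
Step 7: prey: 0+0-0=0; pred: 83+0-24=59
Step 8: prey: 0+0-0=0; pred: 59+0-17=42
Step 9: prey: 0+0-0=0; pred: 42+0-12=30
Step 10: prey: 0+0-0=0; pred: 30+0-9=21
Step 11: prey: 0+0-0=0; pred: 21+0-6=15
Step 12: prey: 0+0-0=0; pred: 15+0-4=11
Max prey = 42 at step 3

Answer: 42 3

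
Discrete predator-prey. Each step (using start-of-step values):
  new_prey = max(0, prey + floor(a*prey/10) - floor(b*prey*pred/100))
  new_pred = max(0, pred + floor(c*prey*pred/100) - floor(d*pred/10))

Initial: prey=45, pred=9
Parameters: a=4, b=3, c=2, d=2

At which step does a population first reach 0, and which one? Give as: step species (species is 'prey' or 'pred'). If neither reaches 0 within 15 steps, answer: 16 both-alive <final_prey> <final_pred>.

Step 1: prey: 45+18-12=51; pred: 9+8-1=16
Step 2: prey: 51+20-24=47; pred: 16+16-3=29
Step 3: prey: 47+18-40=25; pred: 29+27-5=51
Step 4: prey: 25+10-38=0; pred: 51+25-10=66
First extinction: prey at step 4

Answer: 4 prey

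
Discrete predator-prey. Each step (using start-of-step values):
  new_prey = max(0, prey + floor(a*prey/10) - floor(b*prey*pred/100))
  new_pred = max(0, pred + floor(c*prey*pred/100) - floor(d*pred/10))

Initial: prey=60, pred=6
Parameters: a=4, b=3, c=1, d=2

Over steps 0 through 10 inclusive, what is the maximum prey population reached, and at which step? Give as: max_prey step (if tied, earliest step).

Answer: 90 3

Derivation:
Step 1: prey: 60+24-10=74; pred: 6+3-1=8
Step 2: prey: 74+29-17=86; pred: 8+5-1=12
Step 3: prey: 86+34-30=90; pred: 12+10-2=20
Step 4: prey: 90+36-54=72; pred: 20+18-4=34
Step 5: prey: 72+28-73=27; pred: 34+24-6=52
Step 6: prey: 27+10-42=0; pred: 52+14-10=56
Step 7: prey: 0+0-0=0; pred: 56+0-11=45
Step 8: prey: 0+0-0=0; pred: 45+0-9=36
Step 9: prey: 0+0-0=0; pred: 36+0-7=29
Step 10: prey: 0+0-0=0; pred: 29+0-5=24
Max prey = 90 at step 3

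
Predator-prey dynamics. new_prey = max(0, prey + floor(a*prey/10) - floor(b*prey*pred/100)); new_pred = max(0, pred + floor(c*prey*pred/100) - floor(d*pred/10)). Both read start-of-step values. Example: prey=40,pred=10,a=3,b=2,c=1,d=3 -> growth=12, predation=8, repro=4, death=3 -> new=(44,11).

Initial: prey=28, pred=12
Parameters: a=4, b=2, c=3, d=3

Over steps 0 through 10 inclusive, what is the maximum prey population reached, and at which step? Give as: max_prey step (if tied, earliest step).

Answer: 34 2

Derivation:
Step 1: prey: 28+11-6=33; pred: 12+10-3=19
Step 2: prey: 33+13-12=34; pred: 19+18-5=32
Step 3: prey: 34+13-21=26; pred: 32+32-9=55
Step 4: prey: 26+10-28=8; pred: 55+42-16=81
Step 5: prey: 8+3-12=0; pred: 81+19-24=76
Step 6: prey: 0+0-0=0; pred: 76+0-22=54
Step 7: prey: 0+0-0=0; pred: 54+0-16=38
Step 8: prey: 0+0-0=0; pred: 38+0-11=27
Step 9: prey: 0+0-0=0; pred: 27+0-8=19
Step 10: prey: 0+0-0=0; pred: 19+0-5=14
Max prey = 34 at step 2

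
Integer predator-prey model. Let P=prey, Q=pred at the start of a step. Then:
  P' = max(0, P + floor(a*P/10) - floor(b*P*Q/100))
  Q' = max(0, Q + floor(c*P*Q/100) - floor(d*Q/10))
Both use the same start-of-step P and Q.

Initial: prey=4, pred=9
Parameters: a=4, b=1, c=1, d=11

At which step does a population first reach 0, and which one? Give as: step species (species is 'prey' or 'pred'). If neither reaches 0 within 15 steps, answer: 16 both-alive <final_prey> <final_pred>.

Step 1: prey: 4+1-0=5; pred: 9+0-9=0
First extinction: pred at step 1

Answer: 1 pred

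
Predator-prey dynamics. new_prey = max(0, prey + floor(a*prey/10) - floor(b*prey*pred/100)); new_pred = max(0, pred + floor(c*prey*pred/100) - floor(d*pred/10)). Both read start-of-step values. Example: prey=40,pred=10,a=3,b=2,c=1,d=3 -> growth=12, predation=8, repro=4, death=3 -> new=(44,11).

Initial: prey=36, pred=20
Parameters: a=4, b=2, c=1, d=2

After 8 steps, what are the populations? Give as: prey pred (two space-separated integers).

Answer: 7 26

Derivation:
Step 1: prey: 36+14-14=36; pred: 20+7-4=23
Step 2: prey: 36+14-16=34; pred: 23+8-4=27
Step 3: prey: 34+13-18=29; pred: 27+9-5=31
Step 4: prey: 29+11-17=23; pred: 31+8-6=33
Step 5: prey: 23+9-15=17; pred: 33+7-6=34
Step 6: prey: 17+6-11=12; pred: 34+5-6=33
Step 7: prey: 12+4-7=9; pred: 33+3-6=30
Step 8: prey: 9+3-5=7; pred: 30+2-6=26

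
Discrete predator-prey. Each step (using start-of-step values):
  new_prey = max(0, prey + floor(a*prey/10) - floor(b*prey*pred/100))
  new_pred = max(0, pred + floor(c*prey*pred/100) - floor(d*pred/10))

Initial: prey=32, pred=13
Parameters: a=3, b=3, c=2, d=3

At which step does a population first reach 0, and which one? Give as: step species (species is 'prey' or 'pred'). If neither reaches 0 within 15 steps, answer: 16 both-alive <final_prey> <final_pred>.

Step 1: prey: 32+9-12=29; pred: 13+8-3=18
Step 2: prey: 29+8-15=22; pred: 18+10-5=23
Step 3: prey: 22+6-15=13; pred: 23+10-6=27
Step 4: prey: 13+3-10=6; pred: 27+7-8=26
Step 5: prey: 6+1-4=3; pred: 26+3-7=22
Step 6: prey: 3+0-1=2; pred: 22+1-6=17
Step 7: prey: 2+0-1=1; pred: 17+0-5=12
Step 8: prey: 1+0-0=1; pred: 12+0-3=9
Step 9: prey: 1+0-0=1; pred: 9+0-2=7
Step 10: prey: 1+0-0=1; pred: 7+0-2=5
Step 11: prey: 1+0-0=1; pred: 5+0-1=4
Step 12: prey: 1+0-0=1; pred: 4+0-1=3
Step 13: prey: 1+0-0=1; pred: 3+0-0=3
Steps 14-15: state stable at prey=1, pred=3 (no change)
No extinction within 15 steps

Answer: 16 both-alive 1 3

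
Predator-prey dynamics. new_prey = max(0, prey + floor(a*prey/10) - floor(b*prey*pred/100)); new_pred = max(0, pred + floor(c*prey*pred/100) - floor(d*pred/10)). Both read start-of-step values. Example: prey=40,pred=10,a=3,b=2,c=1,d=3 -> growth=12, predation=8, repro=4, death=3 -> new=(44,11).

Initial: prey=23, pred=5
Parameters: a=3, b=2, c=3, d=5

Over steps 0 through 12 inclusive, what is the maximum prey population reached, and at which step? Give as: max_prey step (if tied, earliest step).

Step 1: prey: 23+6-2=27; pred: 5+3-2=6
Step 2: prey: 27+8-3=32; pred: 6+4-3=7
Step 3: prey: 32+9-4=37; pred: 7+6-3=10
Step 4: prey: 37+11-7=41; pred: 10+11-5=16
Step 5: prey: 41+12-13=40; pred: 16+19-8=27
Step 6: prey: 40+12-21=31; pred: 27+32-13=46
Step 7: prey: 31+9-28=12; pred: 46+42-23=65
Step 8: prey: 12+3-15=0; pred: 65+23-32=56
Step 9: prey: 0+0-0=0; pred: 56+0-28=28
Step 10: prey: 0+0-0=0; pred: 28+0-14=14
Step 11: prey: 0+0-0=0; pred: 14+0-7=7
Step 12: prey: 0+0-0=0; pred: 7+0-3=4
Max prey = 41 at step 4

Answer: 41 4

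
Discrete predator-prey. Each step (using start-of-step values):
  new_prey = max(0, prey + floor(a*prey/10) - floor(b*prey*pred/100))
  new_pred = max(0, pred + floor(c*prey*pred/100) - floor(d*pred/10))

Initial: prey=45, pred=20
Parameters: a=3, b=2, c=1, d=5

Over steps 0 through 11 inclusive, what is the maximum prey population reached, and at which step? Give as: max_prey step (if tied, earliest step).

Step 1: prey: 45+13-18=40; pred: 20+9-10=19
Step 2: prey: 40+12-15=37; pred: 19+7-9=17
Step 3: prey: 37+11-12=36; pred: 17+6-8=15
Step 4: prey: 36+10-10=36; pred: 15+5-7=13
Step 5: prey: 36+10-9=37; pred: 13+4-6=11
Step 6: prey: 37+11-8=40; pred: 11+4-5=10
Step 7: prey: 40+12-8=44; pred: 10+4-5=9
Step 8: prey: 44+13-7=50; pred: 9+3-4=8
Step 9: prey: 50+15-8=57; pred: 8+4-4=8
Step 10: prey: 57+17-9=65; pred: 8+4-4=8
Step 11: prey: 65+19-10=74; pred: 8+5-4=9
Max prey = 74 at step 11

Answer: 74 11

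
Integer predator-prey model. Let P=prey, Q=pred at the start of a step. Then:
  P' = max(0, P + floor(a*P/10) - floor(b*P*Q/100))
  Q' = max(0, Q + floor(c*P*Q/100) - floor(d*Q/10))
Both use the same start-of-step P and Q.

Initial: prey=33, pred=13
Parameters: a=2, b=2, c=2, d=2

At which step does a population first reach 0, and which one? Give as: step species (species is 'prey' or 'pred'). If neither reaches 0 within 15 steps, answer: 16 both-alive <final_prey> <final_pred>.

Answer: 16 both-alive 1 7

Derivation:
Step 1: prey: 33+6-8=31; pred: 13+8-2=19
Step 2: prey: 31+6-11=26; pred: 19+11-3=27
Step 3: prey: 26+5-14=17; pred: 27+14-5=36
Step 4: prey: 17+3-12=8; pred: 36+12-7=41
Step 5: prey: 8+1-6=3; pred: 41+6-8=39
Step 6: prey: 3+0-2=1; pred: 39+2-7=34
Step 7: prey: 1+0-0=1; pred: 34+0-6=28
Step 8: prey: 1+0-0=1; pred: 28+0-5=23
Step 9: prey: 1+0-0=1; pred: 23+0-4=19
Step 10: prey: 1+0-0=1; pred: 19+0-3=16
Step 11: prey: 1+0-0=1; pred: 16+0-3=13
Step 12: prey: 1+0-0=1; pred: 13+0-2=11
Step 13: prey: 1+0-0=1; pred: 11+0-2=9
Step 14: prey: 1+0-0=1; pred: 9+0-1=8
Step 15: prey: 1+0-0=1; pred: 8+0-1=7
No extinction within 15 steps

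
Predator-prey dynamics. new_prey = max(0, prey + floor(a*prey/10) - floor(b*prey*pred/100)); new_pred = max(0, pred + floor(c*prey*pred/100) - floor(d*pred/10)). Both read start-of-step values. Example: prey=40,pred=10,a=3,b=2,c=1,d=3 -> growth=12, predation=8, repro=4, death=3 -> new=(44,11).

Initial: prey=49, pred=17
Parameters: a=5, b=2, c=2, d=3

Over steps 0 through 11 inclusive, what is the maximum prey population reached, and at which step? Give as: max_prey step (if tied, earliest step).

Step 1: prey: 49+24-16=57; pred: 17+16-5=28
Step 2: prey: 57+28-31=54; pred: 28+31-8=51
Step 3: prey: 54+27-55=26; pred: 51+55-15=91
Step 4: prey: 26+13-47=0; pred: 91+47-27=111
Step 5: prey: 0+0-0=0; pred: 111+0-33=78
Step 6: prey: 0+0-0=0; pred: 78+0-23=55
Step 7: prey: 0+0-0=0; pred: 55+0-16=39
Step 8: prey: 0+0-0=0; pred: 39+0-11=28
Step 9: prey: 0+0-0=0; pred: 28+0-8=20
Step 10: prey: 0+0-0=0; pred: 20+0-6=14
Step 11: prey: 0+0-0=0; pred: 14+0-4=10
Max prey = 57 at step 1

Answer: 57 1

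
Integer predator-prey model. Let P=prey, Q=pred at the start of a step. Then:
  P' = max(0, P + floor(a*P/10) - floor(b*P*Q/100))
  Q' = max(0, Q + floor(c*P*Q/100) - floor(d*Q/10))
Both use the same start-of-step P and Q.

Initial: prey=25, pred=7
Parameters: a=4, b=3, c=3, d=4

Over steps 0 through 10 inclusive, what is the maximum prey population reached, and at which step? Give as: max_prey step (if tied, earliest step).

Step 1: prey: 25+10-5=30; pred: 7+5-2=10
Step 2: prey: 30+12-9=33; pred: 10+9-4=15
Step 3: prey: 33+13-14=32; pred: 15+14-6=23
Step 4: prey: 32+12-22=22; pred: 23+22-9=36
Step 5: prey: 22+8-23=7; pred: 36+23-14=45
Step 6: prey: 7+2-9=0; pred: 45+9-18=36
Step 7: prey: 0+0-0=0; pred: 36+0-14=22
Step 8: prey: 0+0-0=0; pred: 22+0-8=14
Step 9: prey: 0+0-0=0; pred: 14+0-5=9
Step 10: prey: 0+0-0=0; pred: 9+0-3=6
Max prey = 33 at step 2

Answer: 33 2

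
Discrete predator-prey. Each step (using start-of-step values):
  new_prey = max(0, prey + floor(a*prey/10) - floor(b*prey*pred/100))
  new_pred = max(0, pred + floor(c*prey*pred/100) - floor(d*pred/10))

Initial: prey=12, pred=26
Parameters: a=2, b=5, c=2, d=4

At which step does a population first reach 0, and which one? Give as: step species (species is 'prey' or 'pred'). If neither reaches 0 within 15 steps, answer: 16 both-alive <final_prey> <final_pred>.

Answer: 1 prey

Derivation:
Step 1: prey: 12+2-15=0; pred: 26+6-10=22
First extinction: prey at step 1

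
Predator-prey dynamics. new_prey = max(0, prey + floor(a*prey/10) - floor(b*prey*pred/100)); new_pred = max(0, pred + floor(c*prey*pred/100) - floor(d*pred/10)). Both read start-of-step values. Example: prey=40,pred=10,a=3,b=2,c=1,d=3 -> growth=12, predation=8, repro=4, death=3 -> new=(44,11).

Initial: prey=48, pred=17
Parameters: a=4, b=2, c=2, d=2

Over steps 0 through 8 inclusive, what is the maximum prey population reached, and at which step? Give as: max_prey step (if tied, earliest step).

Step 1: prey: 48+19-16=51; pred: 17+16-3=30
Step 2: prey: 51+20-30=41; pred: 30+30-6=54
Step 3: prey: 41+16-44=13; pred: 54+44-10=88
Step 4: prey: 13+5-22=0; pred: 88+22-17=93
Step 5: prey: 0+0-0=0; pred: 93+0-18=75
Step 6: prey: 0+0-0=0; pred: 75+0-15=60
Step 7: prey: 0+0-0=0; pred: 60+0-12=48
Step 8: prey: 0+0-0=0; pred: 48+0-9=39
Max prey = 51 at step 1

Answer: 51 1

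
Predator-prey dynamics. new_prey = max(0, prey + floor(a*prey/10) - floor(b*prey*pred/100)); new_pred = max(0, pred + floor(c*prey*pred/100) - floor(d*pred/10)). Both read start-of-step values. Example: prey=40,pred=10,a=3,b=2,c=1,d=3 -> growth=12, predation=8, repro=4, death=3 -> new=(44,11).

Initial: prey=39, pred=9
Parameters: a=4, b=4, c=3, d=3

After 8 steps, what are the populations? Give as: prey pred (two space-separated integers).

Step 1: prey: 39+15-14=40; pred: 9+10-2=17
Step 2: prey: 40+16-27=29; pred: 17+20-5=32
Step 3: prey: 29+11-37=3; pred: 32+27-9=50
Step 4: prey: 3+1-6=0; pred: 50+4-15=39
Step 5: prey: 0+0-0=0; pred: 39+0-11=28
Step 6: prey: 0+0-0=0; pred: 28+0-8=20
Step 7: prey: 0+0-0=0; pred: 20+0-6=14
Step 8: prey: 0+0-0=0; pred: 14+0-4=10

Answer: 0 10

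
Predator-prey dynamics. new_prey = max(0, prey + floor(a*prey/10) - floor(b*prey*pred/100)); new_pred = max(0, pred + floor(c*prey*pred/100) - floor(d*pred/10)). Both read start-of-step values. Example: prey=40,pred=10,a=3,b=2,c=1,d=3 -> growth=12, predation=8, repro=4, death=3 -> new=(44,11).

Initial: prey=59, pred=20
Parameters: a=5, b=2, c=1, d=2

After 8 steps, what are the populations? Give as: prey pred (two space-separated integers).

Step 1: prey: 59+29-23=65; pred: 20+11-4=27
Step 2: prey: 65+32-35=62; pred: 27+17-5=39
Step 3: prey: 62+31-48=45; pred: 39+24-7=56
Step 4: prey: 45+22-50=17; pred: 56+25-11=70
Step 5: prey: 17+8-23=2; pred: 70+11-14=67
Step 6: prey: 2+1-2=1; pred: 67+1-13=55
Step 7: prey: 1+0-1=0; pred: 55+0-11=44
Step 8: prey: 0+0-0=0; pred: 44+0-8=36

Answer: 0 36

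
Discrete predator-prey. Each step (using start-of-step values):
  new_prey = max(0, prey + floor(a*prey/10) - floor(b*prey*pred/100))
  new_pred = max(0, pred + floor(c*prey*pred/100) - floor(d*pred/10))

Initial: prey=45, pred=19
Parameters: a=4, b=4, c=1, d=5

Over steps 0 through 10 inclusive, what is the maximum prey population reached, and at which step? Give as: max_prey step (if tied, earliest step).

Step 1: prey: 45+18-34=29; pred: 19+8-9=18
Step 2: prey: 29+11-20=20; pred: 18+5-9=14
Step 3: prey: 20+8-11=17; pred: 14+2-7=9
Step 4: prey: 17+6-6=17; pred: 9+1-4=6
Step 5: prey: 17+6-4=19; pred: 6+1-3=4
Step 6: prey: 19+7-3=23; pred: 4+0-2=2
Step 7: prey: 23+9-1=31; pred: 2+0-1=1
Step 8: prey: 31+12-1=42; pred: 1+0-0=1
Step 9: prey: 42+16-1=57; pred: 1+0-0=1
Step 10: prey: 57+22-2=77; pred: 1+0-0=1
Max prey = 77 at step 10

Answer: 77 10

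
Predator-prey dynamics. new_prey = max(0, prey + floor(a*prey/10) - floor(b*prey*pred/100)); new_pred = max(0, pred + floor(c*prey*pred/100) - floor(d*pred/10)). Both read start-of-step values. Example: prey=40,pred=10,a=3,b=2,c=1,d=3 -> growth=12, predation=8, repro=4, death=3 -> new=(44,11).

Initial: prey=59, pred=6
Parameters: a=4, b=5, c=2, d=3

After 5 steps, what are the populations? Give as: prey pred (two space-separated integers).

Step 1: prey: 59+23-17=65; pred: 6+7-1=12
Step 2: prey: 65+26-39=52; pred: 12+15-3=24
Step 3: prey: 52+20-62=10; pred: 24+24-7=41
Step 4: prey: 10+4-20=0; pred: 41+8-12=37
Step 5: prey: 0+0-0=0; pred: 37+0-11=26

Answer: 0 26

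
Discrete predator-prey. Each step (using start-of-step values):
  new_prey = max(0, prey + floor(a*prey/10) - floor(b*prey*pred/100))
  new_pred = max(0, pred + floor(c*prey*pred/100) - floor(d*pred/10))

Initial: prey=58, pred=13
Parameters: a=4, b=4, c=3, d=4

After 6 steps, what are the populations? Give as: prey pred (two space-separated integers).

Step 1: prey: 58+23-30=51; pred: 13+22-5=30
Step 2: prey: 51+20-61=10; pred: 30+45-12=63
Step 3: prey: 10+4-25=0; pred: 63+18-25=56
Step 4: prey: 0+0-0=0; pred: 56+0-22=34
Step 5: prey: 0+0-0=0; pred: 34+0-13=21
Step 6: prey: 0+0-0=0; pred: 21+0-8=13

Answer: 0 13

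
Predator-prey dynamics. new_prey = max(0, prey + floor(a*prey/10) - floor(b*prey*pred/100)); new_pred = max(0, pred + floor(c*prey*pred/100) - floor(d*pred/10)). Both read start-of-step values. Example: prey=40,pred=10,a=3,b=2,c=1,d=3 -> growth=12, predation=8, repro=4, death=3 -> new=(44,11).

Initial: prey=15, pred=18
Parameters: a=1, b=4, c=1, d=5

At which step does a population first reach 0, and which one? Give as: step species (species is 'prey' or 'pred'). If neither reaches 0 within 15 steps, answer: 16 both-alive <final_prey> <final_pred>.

Answer: 16 both-alive 4 1

Derivation:
Step 1: prey: 15+1-10=6; pred: 18+2-9=11
Step 2: prey: 6+0-2=4; pred: 11+0-5=6
Step 3: prey: 4+0-0=4; pred: 6+0-3=3
Step 4: prey: 4+0-0=4; pred: 3+0-1=2
Step 5: prey: 4+0-0=4; pred: 2+0-1=1
Step 6: prey: 4+0-0=4; pred: 1+0-0=1
Steps 7-15: state stable at prey=4, pred=1 (no change)
No extinction within 15 steps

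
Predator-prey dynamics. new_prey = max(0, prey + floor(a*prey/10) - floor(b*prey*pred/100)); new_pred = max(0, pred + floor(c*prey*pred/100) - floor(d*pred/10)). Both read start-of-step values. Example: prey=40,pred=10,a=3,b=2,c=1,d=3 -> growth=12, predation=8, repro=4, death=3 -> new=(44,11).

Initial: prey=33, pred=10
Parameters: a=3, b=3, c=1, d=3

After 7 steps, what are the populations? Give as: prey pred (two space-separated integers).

Step 1: prey: 33+9-9=33; pred: 10+3-3=10
Step 2: prey: 33+9-9=33; pred: 10+3-3=10
Step 3: prey: 33+9-9=33; pred: 10+3-3=10
Step 4: prey: 33+9-9=33; pred: 10+3-3=10
Step 5: prey: 33+9-9=33; pred: 10+3-3=10
Step 6: prey: 33+9-9=33; pred: 10+3-3=10
Step 7: prey: 33+9-9=33; pred: 10+3-3=10

Answer: 33 10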